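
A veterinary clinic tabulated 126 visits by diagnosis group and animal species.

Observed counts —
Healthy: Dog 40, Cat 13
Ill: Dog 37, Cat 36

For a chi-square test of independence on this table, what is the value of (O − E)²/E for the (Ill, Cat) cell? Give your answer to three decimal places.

2.041

Row total (Ill) = 73; column total (Cat) = 49; N = 126.
Expected count E = 73 × 49 / 126 = 28.3889.
Contribution = (O − E)²/E = (36 − 28.3889)² / 28.3889 = 2.041.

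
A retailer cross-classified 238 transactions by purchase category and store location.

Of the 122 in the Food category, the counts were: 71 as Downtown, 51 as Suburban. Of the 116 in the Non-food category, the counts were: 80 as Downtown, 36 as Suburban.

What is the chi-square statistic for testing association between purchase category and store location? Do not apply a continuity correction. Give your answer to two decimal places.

Row totals: 122, 116. Column totals: 151, 87. Grand total N = 238.
Expected counts (row total × column total / N):
  Food, Downtown: 122×151/238 = 77.403
  Food, Suburban: 122×87/238 = 44.597
  Non-food, Downtown: 116×151/238 = 73.597
  Non-food, Suburban: 116×87/238 = 42.403
Contributions (O − E)²/E:
  (71 − 77.403)²/77.403 = 0.5297
  (51 − 44.597)²/44.597 = 0.9193
  (80 − 73.597)²/73.597 = 0.5571
  (36 − 42.403)²/42.403 = 0.9669
χ² = 0.5297 + 0.9193 + 0.5571 + 0.9669 = 2.97

2.97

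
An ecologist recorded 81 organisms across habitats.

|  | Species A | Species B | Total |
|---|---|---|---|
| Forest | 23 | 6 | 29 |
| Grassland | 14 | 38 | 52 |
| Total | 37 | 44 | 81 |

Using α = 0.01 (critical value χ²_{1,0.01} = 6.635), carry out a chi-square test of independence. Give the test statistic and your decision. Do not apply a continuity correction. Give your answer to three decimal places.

Grand total N = 81.
Expected counts (row total × column total / N):
  Forest, Species A: 29×37/81 = 13.24691
  Forest, Species B: 29×44/81 = 15.75309
  Grassland, Species A: 52×37/81 = 23.75309
  Grassland, Species B: 52×44/81 = 28.24691
Contributions (O − E)²/E:
  (23 − 13.24691)²/13.24691 = 7.1808
  (6 − 15.75309)²/15.75309 = 6.0384
  (14 − 23.75309)²/23.75309 = 4.0046
  (38 − 28.24691)²/28.24691 = 3.3675
χ² = 7.1808 + 6.0384 + 4.0046 + 3.3675 = 20.591
df = (2−1)(2−1) = 1. Since 20.591 > 6.635, reject the null hypothesis of independence at α = 0.01.

20.591; reject H₀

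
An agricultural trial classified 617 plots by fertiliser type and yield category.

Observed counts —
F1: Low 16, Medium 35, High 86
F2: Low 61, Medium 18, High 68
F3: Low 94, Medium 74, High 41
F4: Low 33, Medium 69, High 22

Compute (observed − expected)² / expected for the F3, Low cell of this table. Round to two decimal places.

8.97

Row total (F3) = 209; column total (Low) = 204; N = 617.
Expected count E = 209 × 204 / 617 = 69.102.
Contribution = (O − E)²/E = (94 − 69.102)² / 69.102 = 8.97.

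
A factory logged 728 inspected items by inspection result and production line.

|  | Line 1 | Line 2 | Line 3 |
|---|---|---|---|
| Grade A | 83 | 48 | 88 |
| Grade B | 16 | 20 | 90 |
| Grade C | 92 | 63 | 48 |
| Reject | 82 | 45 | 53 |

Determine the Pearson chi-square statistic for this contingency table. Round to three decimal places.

86.502

Row totals: 219, 126, 203, 180. Column totals: 273, 176, 279. Grand total N = 728.
Expected counts (row total × column total / N):
  Grade A, Line 1: 219×273/728 = 82.1250
  Grade A, Line 2: 219×176/728 = 52.9451
  Grade A, Line 3: 219×279/728 = 83.9299
  Grade B, Line 1: 126×273/728 = 47.2500
  Grade B, Line 2: 126×176/728 = 30.4615
  Grade B, Line 3: 126×279/728 = 48.2885
  Grade C, Line 1: 203×273/728 = 76.1250
  Grade C, Line 2: 203×176/728 = 49.0769
  Grade C, Line 3: 203×279/728 = 77.7981
  Reject, Line 1: 180×273/728 = 67.5000
  Reject, Line 2: 180×176/728 = 43.5165
  Reject, Line 3: 180×279/728 = 68.9835
Contributions (O − E)²/E:
  (83 − 82.1250)²/82.1250 = 0.0093
  (48 − 52.9451)²/52.9451 = 0.4619
  (88 − 83.9299)²/83.9299 = 0.1974
  (16 − 47.2500)²/47.2500 = 20.6680
  (20 − 30.4615)²/30.4615 = 3.5928
  (90 − 48.2885)²/48.2885 = 36.0303
  (92 − 76.1250)²/76.1250 = 3.3106
  (63 − 49.0769)²/49.0769 = 3.9500
  (48 − 77.7981)²/77.7981 = 11.4132
  (82 − 67.5000)²/67.5000 = 3.1148
  (45 − 43.5165)²/43.5165 = 0.0506
  (53 − 68.9835)²/68.9835 = 3.7034
χ² = 0.0093 + 0.4619 + 0.1974 + 20.6680 + 3.5928 + 36.0303 + 3.3106 + 3.9500 + 11.4132 + 3.1148 + 0.0506 + 3.7034 = 86.502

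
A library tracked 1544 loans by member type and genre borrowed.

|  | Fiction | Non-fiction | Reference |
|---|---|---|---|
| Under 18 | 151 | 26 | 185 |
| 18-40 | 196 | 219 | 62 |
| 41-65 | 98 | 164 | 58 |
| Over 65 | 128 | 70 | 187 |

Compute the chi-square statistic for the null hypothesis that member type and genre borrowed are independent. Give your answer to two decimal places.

320.37

Row totals: 362, 477, 320, 385. Column totals: 573, 479, 492. Grand total N = 1544.
Expected counts (row total × column total / N):
  Under 18, Fiction: 362×573/1544 = 134.343
  Under 18, Non-fiction: 362×479/1544 = 112.304
  Under 18, Reference: 362×492/1544 = 115.352
  18-40, Fiction: 477×573/1544 = 177.021
  18-40, Non-fiction: 477×479/1544 = 147.981
  18-40, Reference: 477×492/1544 = 151.997
  41-65, Fiction: 320×573/1544 = 118.756
  41-65, Non-fiction: 320×479/1544 = 99.275
  41-65, Reference: 320×492/1544 = 101.969
  Over 65, Fiction: 385×573/1544 = 142.879
  Over 65, Non-fiction: 385×479/1544 = 119.440
  Over 65, Reference: 385×492/1544 = 122.681
Contributions (O − E)²/E:
  (151 − 134.343)²/134.343 = 2.0653
  (26 − 112.304)²/112.304 = 66.3234
  (185 − 115.352)²/115.352 = 42.0525
  (196 − 177.021)²/177.021 = 2.0348
  (219 − 147.981)²/147.981 = 34.0834
  (62 − 151.997)²/151.997 = 53.2870
  (98 − 118.756)²/118.756 = 3.6277
  (164 − 99.275)²/99.275 = 42.1992
  (58 − 101.969)²/101.969 = 18.9594
  (128 − 142.879)²/142.879 = 1.5495
  (70 − 119.440)²/119.440 = 20.4648
  (187 − 122.681)²/122.681 = 33.7211
χ² = 2.0653 + 66.3234 + 42.0525 + 2.0348 + 34.0834 + 53.2870 + 3.6277 + 42.1992 + 18.9594 + 1.5495 + 20.4648 + 33.7211 = 320.37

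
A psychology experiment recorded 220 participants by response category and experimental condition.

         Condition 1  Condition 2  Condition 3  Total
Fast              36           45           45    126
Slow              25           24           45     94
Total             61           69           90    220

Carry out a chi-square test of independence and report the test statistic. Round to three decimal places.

3.801

Grand total N = 220.
Expected counts (row total × column total / N):
  Fast, Condition 1: 126×61/220 = 34.9364
  Fast, Condition 2: 126×69/220 = 39.5182
  Fast, Condition 3: 126×90/220 = 51.5455
  Slow, Condition 1: 94×61/220 = 26.0636
  Slow, Condition 2: 94×69/220 = 29.4818
  Slow, Condition 3: 94×90/220 = 38.4545
Contributions (O − E)²/E:
  (36 − 34.9364)²/34.9364 = 0.0324
  (45 − 39.5182)²/39.5182 = 0.7604
  (45 − 51.5455)²/51.5455 = 0.8312
  (25 − 26.0636)²/26.0636 = 0.0434
  (24 − 29.4818)²/29.4818 = 1.0193
  (45 − 38.4545)²/38.4545 = 1.1141
χ² = 0.0324 + 0.7604 + 0.8312 + 0.0434 + 1.0193 + 1.1141 = 3.801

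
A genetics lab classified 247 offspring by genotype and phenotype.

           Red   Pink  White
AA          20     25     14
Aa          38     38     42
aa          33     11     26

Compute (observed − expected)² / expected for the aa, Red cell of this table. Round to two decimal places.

2.02

Row total (aa) = 70; column total (Red) = 91; N = 247.
Expected count E = 70 × 91 / 247 = 25.789.
Contribution = (O − E)²/E = (33 − 25.789)² / 25.789 = 2.02.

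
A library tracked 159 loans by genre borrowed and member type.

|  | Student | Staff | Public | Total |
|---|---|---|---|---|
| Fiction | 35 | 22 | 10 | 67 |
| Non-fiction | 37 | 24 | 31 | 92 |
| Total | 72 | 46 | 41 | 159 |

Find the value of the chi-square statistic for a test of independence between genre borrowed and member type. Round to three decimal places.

7.144

Grand total N = 159.
Expected counts (row total × column total / N):
  Fiction, Student: 67×72/159 = 30.3396
  Fiction, Staff: 67×46/159 = 19.3836
  Fiction, Public: 67×41/159 = 17.2767
  Non-fiction, Student: 92×72/159 = 41.6604
  Non-fiction, Staff: 92×46/159 = 26.6164
  Non-fiction, Public: 92×41/159 = 23.7233
Contributions (O − E)²/E:
  (35 − 30.3396)²/30.3396 = 0.7159
  (22 − 19.3836)²/19.3836 = 0.3532
  (10 − 17.2767)²/17.2767 = 3.0648
  (37 − 41.6604)²/41.6604 = 0.5213
  (24 − 26.6164)²/26.6164 = 0.2572
  (31 − 23.7233)²/23.7233 = 2.2320
χ² = 0.7159 + 0.3532 + 3.0648 + 0.5213 + 0.2572 + 2.2320 = 7.144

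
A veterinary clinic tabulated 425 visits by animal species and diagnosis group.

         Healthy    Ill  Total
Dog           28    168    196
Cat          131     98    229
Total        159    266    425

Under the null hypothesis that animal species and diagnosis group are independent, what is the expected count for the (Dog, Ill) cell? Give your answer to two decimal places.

Row total (Dog) = 196; column total (Ill) = 266; grand total N = 425.
Expected count = (row total × column total) / N = 196 × 266 / 425 = 122.67.

122.67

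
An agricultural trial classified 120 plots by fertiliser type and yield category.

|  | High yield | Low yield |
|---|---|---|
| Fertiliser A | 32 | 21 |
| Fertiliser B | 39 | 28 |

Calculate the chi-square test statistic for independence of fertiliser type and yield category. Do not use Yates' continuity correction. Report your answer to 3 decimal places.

Row totals: 53, 67. Column totals: 71, 49. Grand total N = 120.
Expected counts (row total × column total / N):
  Fertiliser A, High yield: 53×71/120 = 31.3583
  Fertiliser A, Low yield: 53×49/120 = 21.6417
  Fertiliser B, High yield: 67×71/120 = 39.6417
  Fertiliser B, Low yield: 67×49/120 = 27.3583
Contributions (O − E)²/E:
  (32 − 31.3583)²/31.3583 = 0.0131
  (21 − 21.6417)²/21.6417 = 0.0190
  (39 − 39.6417)²/39.6417 = 0.0104
  (28 − 27.3583)²/27.3583 = 0.0151
χ² = 0.0131 + 0.0190 + 0.0104 + 0.0151 = 0.058

0.058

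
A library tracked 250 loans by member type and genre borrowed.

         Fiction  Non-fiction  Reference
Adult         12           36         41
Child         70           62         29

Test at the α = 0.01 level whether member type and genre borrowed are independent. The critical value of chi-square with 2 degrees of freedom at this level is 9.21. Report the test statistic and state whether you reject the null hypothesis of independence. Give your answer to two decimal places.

31.89; reject H₀

Row totals: 89, 161. Column totals: 82, 98, 70. Grand total N = 250.
Expected counts (row total × column total / N):
  Adult, Fiction: 89×82/250 = 29.192
  Adult, Non-fiction: 89×98/250 = 34.888
  Adult, Reference: 89×70/250 = 24.920
  Child, Fiction: 161×82/250 = 52.808
  Child, Non-fiction: 161×98/250 = 63.112
  Child, Reference: 161×70/250 = 45.080
Contributions (O − E)²/E:
  (12 − 29.192)²/29.192 = 10.1249
  (36 − 34.888)²/34.888 = 0.0354
  (41 − 24.920)²/24.920 = 10.3759
  (70 − 52.808)²/52.808 = 5.5970
  (62 − 63.112)²/63.112 = 0.0196
  (29 − 45.080)²/45.080 = 5.7357
χ² = 10.1249 + 0.0354 + 10.3759 + 5.5970 + 0.0196 + 5.7357 = 31.89
df = (2−1)(3−1) = 2. Since 31.89 > 9.21, reject the null hypothesis of independence at α = 0.01.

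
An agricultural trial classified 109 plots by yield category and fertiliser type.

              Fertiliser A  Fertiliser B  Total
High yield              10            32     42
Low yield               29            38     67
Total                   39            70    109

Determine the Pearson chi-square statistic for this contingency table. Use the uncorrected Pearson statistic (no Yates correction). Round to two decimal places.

4.26

Grand total N = 109.
Expected counts (row total × column total / N):
  High yield, Fertiliser A: 42×39/109 = 15.028
  High yield, Fertiliser B: 42×70/109 = 26.972
  Low yield, Fertiliser A: 67×39/109 = 23.972
  Low yield, Fertiliser B: 67×70/109 = 43.028
Contributions (O − E)²/E:
  (10 − 15.028)²/15.028 = 1.6822
  (32 − 26.972)²/26.972 = 0.9373
  (29 − 23.972)²/23.972 = 1.0546
  (38 − 43.028)²/43.028 = 0.5875
χ² = 1.6822 + 0.9373 + 1.0546 + 0.5875 = 4.26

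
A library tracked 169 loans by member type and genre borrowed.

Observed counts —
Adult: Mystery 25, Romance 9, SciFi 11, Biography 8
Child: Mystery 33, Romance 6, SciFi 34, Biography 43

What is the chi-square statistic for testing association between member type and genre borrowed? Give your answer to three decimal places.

16.252

Row totals: 53, 116. Column totals: 58, 15, 45, 51. Grand total N = 169.
Expected counts (row total × column total / N):
  Adult, Mystery: 53×58/169 = 18.1893
  Adult, Romance: 53×15/169 = 4.7041
  Adult, SciFi: 53×45/169 = 14.1124
  Adult, Biography: 53×51/169 = 15.9941
  Child, Mystery: 116×58/169 = 39.8107
  Child, Romance: 116×15/169 = 10.2959
  Child, SciFi: 116×45/169 = 30.8876
  Child, Biography: 116×51/169 = 35.0059
Contributions (O − E)²/E:
  (25 − 18.1893)²/18.1893 = 2.5502
  (9 − 4.7041)²/4.7041 = 3.9231
  (11 − 14.1124)²/14.1124 = 0.6864
  (8 − 15.9941)²/15.9941 = 3.9956
  (33 − 39.8107)²/39.8107 = 1.1652
  (6 − 10.2959)²/10.2959 = 1.7924
  (34 − 30.8876)²/30.8876 = 0.3136
  (43 − 35.0059)²/35.0059 = 1.8256
χ² = 2.5502 + 3.9231 + 0.6864 + 3.9956 + 1.1652 + 1.7924 + 0.3136 + 1.8256 = 16.252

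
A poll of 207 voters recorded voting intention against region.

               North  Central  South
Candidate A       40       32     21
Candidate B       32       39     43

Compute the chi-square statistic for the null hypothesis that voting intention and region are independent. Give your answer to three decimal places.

Row totals: 93, 114. Column totals: 72, 71, 64. Grand total N = 207.
Expected counts (row total × column total / N):
  Candidate A, North: 93×72/207 = 32.3478
  Candidate A, Central: 93×71/207 = 31.8986
  Candidate A, South: 93×64/207 = 28.7536
  Candidate B, North: 114×72/207 = 39.6522
  Candidate B, Central: 114×71/207 = 39.1014
  Candidate B, South: 114×64/207 = 35.2464
Contributions (O − E)²/E:
  (40 − 32.3478)²/32.3478 = 1.8102
  (32 − 31.8986)²/31.8986 = 0.0003
  (21 − 28.7536)²/28.7536 = 2.0908
  (32 − 39.6522)²/39.6522 = 1.4767
  (39 − 39.1014)²/39.1014 = 0.0003
  (43 − 35.2464)²/35.2464 = 1.7057
χ² = 1.8102 + 0.0003 + 2.0908 + 1.4767 + 0.0003 + 1.7057 = 7.084

7.084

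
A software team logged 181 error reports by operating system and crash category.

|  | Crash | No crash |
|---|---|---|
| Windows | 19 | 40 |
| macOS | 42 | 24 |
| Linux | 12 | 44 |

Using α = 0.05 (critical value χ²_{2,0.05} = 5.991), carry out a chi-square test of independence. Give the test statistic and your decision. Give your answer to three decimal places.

24.830; reject H₀

Row totals: 59, 66, 56. Column totals: 73, 108. Grand total N = 181.
Expected counts (row total × column total / N):
  Windows, Crash: 59×73/181 = 23.79558
  Windows, No crash: 59×108/181 = 35.20442
  macOS, Crash: 66×73/181 = 26.61878
  macOS, No crash: 66×108/181 = 39.38122
  Linux, Crash: 56×73/181 = 22.58564
  Linux, No crash: 56×108/181 = 33.41436
Contributions (O − E)²/E:
  (19 − 23.79558)²/23.79558 = 0.9665
  (40 − 35.20442)²/35.20442 = 0.6533
  (42 − 26.61878)²/26.61878 = 8.8878
  (24 − 39.38122)²/39.38122 = 6.0075
  (12 − 22.58564)²/22.58564 = 4.9614
  (44 − 33.41436)²/33.41436 = 3.3535
χ² = 0.9665 + 0.6533 + 8.8878 + 6.0075 + 4.9614 + 3.3535 = 24.830
df = (3−1)(2−1) = 2. Since 24.830 > 5.991, reject the null hypothesis of independence at α = 0.05.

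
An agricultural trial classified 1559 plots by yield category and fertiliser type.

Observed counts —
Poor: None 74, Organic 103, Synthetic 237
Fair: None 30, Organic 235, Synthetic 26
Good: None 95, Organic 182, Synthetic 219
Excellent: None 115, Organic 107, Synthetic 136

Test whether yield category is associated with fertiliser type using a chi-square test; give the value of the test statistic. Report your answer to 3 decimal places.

299.314

Row totals: 414, 291, 496, 358. Column totals: 314, 627, 618. Grand total N = 1559.
Expected counts (row total × column total / N):
  Poor, None: 414×314/1559 = 83.384221
  Poor, Organic: 414×627/1559 = 166.502886
  Poor, Synthetic: 414×618/1559 = 164.112893
  Fair, None: 291×314/1559 = 58.610648
  Fair, Organic: 291×627/1559 = 117.034638
  Fair, Synthetic: 291×618/1559 = 115.354715
  Good, None: 496×314/1559 = 99.899936
  Good, Organic: 496×627/1559 = 199.481719
  Good, Synthetic: 496×618/1559 = 196.618345
  Excellent, None: 358×314/1559 = 72.105196
  Excellent, Organic: 358×627/1559 = 143.980757
  Excellent, Synthetic: 358×618/1559 = 141.914047
Contributions (O − E)²/E:
  (74 − 83.384221)²/83.384221 = 1.0561
  (103 − 166.502886)²/166.502886 = 24.2195
  (237 − 164.112893)²/164.112893 = 32.3712
  (30 − 58.610648)²/58.610648 = 13.9662
  (235 − 117.034638)²/117.034638 = 118.9035
  (26 − 115.354715)²/115.354715 = 69.2149
  (95 − 99.899936)²/99.899936 = 0.2403
  (182 − 199.481719)²/199.481719 = 1.5320
  (219 − 196.618345)²/196.618345 = 2.5478
  (115 − 72.105196)²/72.105196 = 25.5178
  (107 − 143.980757)²/143.980757 = 9.4983
  (136 − 141.914047)²/141.914047 = 0.2465
χ² = 1.0561 + 24.2195 + 32.3712 + 13.9662 + 118.9035 + 69.2149 + 0.2403 + 1.5320 + 2.5478 + 25.5178 + 9.4983 + 0.2465 = 299.314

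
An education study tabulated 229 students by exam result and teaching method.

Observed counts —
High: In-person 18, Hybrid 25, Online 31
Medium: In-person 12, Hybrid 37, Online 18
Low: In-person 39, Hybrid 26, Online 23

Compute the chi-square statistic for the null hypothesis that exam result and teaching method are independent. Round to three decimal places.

20.972

Row totals: 74, 67, 88. Column totals: 69, 88, 72. Grand total N = 229.
Expected counts (row total × column total / N):
  High, In-person: 74×69/229 = 22.2969
  High, Hybrid: 74×88/229 = 28.4367
  High, Online: 74×72/229 = 23.2664
  Medium, In-person: 67×69/229 = 20.1878
  Medium, Hybrid: 67×88/229 = 25.7467
  Medium, Online: 67×72/229 = 21.0655
  Low, In-person: 88×69/229 = 26.5153
  Low, Hybrid: 88×88/229 = 33.8166
  Low, Online: 88×72/229 = 27.6681
Contributions (O − E)²/E:
  (18 − 22.2969)²/22.2969 = 0.8281
  (25 − 28.4367)²/28.4367 = 0.4153
  (31 − 23.2664)²/23.2664 = 2.5706
  (12 − 20.1878)²/20.1878 = 3.3208
  (37 − 25.7467)²/25.7467 = 4.9186
  (18 − 21.0655)²/21.0655 = 0.4461
  (39 − 26.5153)²/26.5153 = 5.8784
  (26 − 33.8166)²/33.8166 = 1.8068
  (23 − 27.6681)²/27.6681 = 0.7876
χ² = 0.8281 + 0.4153 + 2.5706 + 3.3208 + 4.9186 + 0.4461 + 5.8784 + 1.8068 + 0.7876 = 20.972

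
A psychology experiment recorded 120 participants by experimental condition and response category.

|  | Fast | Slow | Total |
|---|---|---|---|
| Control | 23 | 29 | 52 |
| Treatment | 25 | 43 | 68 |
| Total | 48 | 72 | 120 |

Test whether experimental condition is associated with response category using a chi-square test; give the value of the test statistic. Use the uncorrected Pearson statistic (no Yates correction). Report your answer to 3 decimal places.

0.684

Grand total N = 120.
Expected counts (row total × column total / N):
  Control, Fast: 52×48/120 = 20.8000
  Control, Slow: 52×72/120 = 31.2000
  Treatment, Fast: 68×48/120 = 27.2000
  Treatment, Slow: 68×72/120 = 40.8000
Contributions (O − E)²/E:
  (23 − 20.8000)²/20.8000 = 0.2327
  (29 − 31.2000)²/31.2000 = 0.1551
  (25 − 27.2000)²/27.2000 = 0.1779
  (43 − 40.8000)²/40.8000 = 0.1186
χ² = 0.2327 + 0.1551 + 0.1779 + 0.1186 = 0.684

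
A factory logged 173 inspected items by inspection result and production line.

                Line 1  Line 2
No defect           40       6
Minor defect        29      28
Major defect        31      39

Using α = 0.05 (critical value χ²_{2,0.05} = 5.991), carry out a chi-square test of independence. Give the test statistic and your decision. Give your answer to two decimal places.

Row totals: 46, 57, 70. Column totals: 100, 73. Grand total N = 173.
Expected counts (row total × column total / N):
  No defect, Line 1: 46×100/173 = 26.5896
  No defect, Line 2: 46×73/173 = 19.4104
  Minor defect, Line 1: 57×100/173 = 32.9480
  Minor defect, Line 2: 57×73/173 = 24.0520
  Major defect, Line 1: 70×100/173 = 40.4624
  Major defect, Line 2: 70×73/173 = 29.5376
Contributions (O − E)²/E:
  (40 − 26.5896)²/26.5896 = 6.7635
  (6 − 19.4104)²/19.4104 = 9.2651
  (29 − 32.9480)²/32.9480 = 0.4731
  (28 − 24.0520)²/24.0520 = 0.6480
  (31 − 40.4624)²/40.4624 = 2.2128
  (39 − 29.5376)²/29.5376 = 3.0313
χ² = 6.7635 + 9.2651 + 0.4731 + 0.6480 + 2.2128 + 3.0313 = 22.39
df = (3−1)(2−1) = 2. Since 22.39 > 5.991, reject the null hypothesis of independence at α = 0.05.

22.39; reject H₀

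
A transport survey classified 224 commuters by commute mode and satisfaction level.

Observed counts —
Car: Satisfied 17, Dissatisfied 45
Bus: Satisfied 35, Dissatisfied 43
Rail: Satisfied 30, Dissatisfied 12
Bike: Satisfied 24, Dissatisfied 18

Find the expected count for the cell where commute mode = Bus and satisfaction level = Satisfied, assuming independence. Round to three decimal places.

Row total (Bus) = 78; column total (Satisfied) = 106; grand total N = 224.
Expected count = (row total × column total) / N = 78 × 106 / 224 = 36.911.

36.911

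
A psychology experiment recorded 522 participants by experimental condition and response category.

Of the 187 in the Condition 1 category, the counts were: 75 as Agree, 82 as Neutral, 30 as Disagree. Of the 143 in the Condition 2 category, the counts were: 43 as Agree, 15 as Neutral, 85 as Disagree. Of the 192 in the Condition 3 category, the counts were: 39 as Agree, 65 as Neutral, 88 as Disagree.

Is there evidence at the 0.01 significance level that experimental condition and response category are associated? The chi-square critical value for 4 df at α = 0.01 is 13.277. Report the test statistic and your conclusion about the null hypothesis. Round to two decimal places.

Row totals: 187, 143, 192. Column totals: 157, 162, 203. Grand total N = 522.
Expected counts (row total × column total / N):
  Condition 1, Agree: 187×157/522 = 56.243
  Condition 1, Neutral: 187×162/522 = 58.034
  Condition 1, Disagree: 187×203/522 = 72.722
  Condition 2, Agree: 143×157/522 = 43.010
  Condition 2, Neutral: 143×162/522 = 44.379
  Condition 2, Disagree: 143×203/522 = 55.611
  Condition 3, Agree: 192×157/522 = 57.747
  Condition 3, Neutral: 192×162/522 = 59.586
  Condition 3, Disagree: 192×203/522 = 74.667
Contributions (O − E)²/E:
  (75 − 56.243)²/56.243 = 6.2554
  (82 − 58.034)²/58.034 = 9.8971
  (30 − 72.722)²/72.722 = 25.0979
  (43 − 43.010)²/43.010 = 0.0000
  (15 − 44.379)²/44.379 = 19.4490
  (85 − 55.611)²/55.611 = 15.5313
  (39 − 57.747)²/57.747 = 6.0860
  (65 − 59.586)²/59.586 = 0.4919
  (88 − 74.667)²/74.667 = 2.3808
χ² = 6.2554 + 9.8971 + 25.0979 + 0.0000 + 19.4490 + 15.5313 + 6.0860 + 0.4919 + 2.3808 = 85.19
df = (3−1)(3−1) = 4. Since 85.19 > 13.277, reject the null hypothesis of independence at α = 0.01.

85.19; reject H₀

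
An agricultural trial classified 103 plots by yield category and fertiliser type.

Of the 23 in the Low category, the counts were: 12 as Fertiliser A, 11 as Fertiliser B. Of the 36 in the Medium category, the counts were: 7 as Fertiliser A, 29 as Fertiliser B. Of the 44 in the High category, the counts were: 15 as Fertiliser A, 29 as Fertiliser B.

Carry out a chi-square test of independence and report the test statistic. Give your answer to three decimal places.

6.839

Row totals: 23, 36, 44. Column totals: 34, 69. Grand total N = 103.
Expected counts (row total × column total / N):
  Low, Fertiliser A: 23×34/103 = 7.5922
  Low, Fertiliser B: 23×69/103 = 15.4078
  Medium, Fertiliser A: 36×34/103 = 11.8835
  Medium, Fertiliser B: 36×69/103 = 24.1165
  High, Fertiliser A: 44×34/103 = 14.5243
  High, Fertiliser B: 44×69/103 = 29.4757
Contributions (O − E)²/E:
  (12 − 7.5922)²/7.5922 = 2.5590
  (11 − 15.4078)²/15.4078 = 1.2610
  (7 − 11.8835)²/11.8835 = 2.0069
  (29 − 24.1165)²/24.1165 = 0.9889
  (15 − 14.5243)²/14.5243 = 0.0156
  (29 − 29.4757)²/29.4757 = 0.0077
χ² = 2.5590 + 1.2610 + 2.0069 + 0.9889 + 0.0156 + 0.0077 = 6.839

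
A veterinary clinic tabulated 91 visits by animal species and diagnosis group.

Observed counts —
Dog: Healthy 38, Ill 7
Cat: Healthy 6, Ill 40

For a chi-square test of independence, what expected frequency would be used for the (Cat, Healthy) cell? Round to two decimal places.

22.24

Row total (Cat) = 46; column total (Healthy) = 44; grand total N = 91.
Expected count = (row total × column total) / N = 46 × 44 / 91 = 22.24.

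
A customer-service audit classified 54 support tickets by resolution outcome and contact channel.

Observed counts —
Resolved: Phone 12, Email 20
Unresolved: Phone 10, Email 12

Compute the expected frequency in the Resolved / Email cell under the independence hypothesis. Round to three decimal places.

18.963

Row total (Resolved) = 32; column total (Email) = 32; grand total N = 54.
Expected count = (row total × column total) / N = 32 × 32 / 54 = 18.963.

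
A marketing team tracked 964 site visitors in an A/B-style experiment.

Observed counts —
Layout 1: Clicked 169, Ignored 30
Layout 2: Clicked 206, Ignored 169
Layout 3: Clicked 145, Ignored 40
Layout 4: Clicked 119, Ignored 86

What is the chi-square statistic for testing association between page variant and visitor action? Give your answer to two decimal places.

70.89

Row totals: 199, 375, 185, 205. Column totals: 639, 325. Grand total N = 964.
Expected counts (row total × column total / N):
  Layout 1, Clicked: 199×639/964 = 131.90975
  Layout 1, Ignored: 199×325/964 = 67.09025
  Layout 2, Clicked: 375×639/964 = 248.57365
  Layout 2, Ignored: 375×325/964 = 126.42635
  Layout 3, Clicked: 185×639/964 = 122.62967
  Layout 3, Ignored: 185×325/964 = 62.37033
  Layout 4, Clicked: 205×639/964 = 135.88693
  Layout 4, Ignored: 205×325/964 = 69.11307
Contributions (O − E)²/E:
  (169 − 131.90975)²/131.90975 = 10.4290
  (30 − 67.09025)²/67.09025 = 20.5050
  (206 − 248.57365)²/248.57365 = 7.2917
  (169 − 126.42635)²/126.42635 = 14.3365
  (145 − 122.62967)²/122.62967 = 4.0808
  (40 − 62.37033)²/62.37033 = 8.0236
  (119 − 135.88693)²/135.88693 = 2.0986
  (86 − 69.11307)²/69.11307 = 4.1261
χ² = 10.4290 + 20.5050 + 7.2917 + 14.3365 + 4.0808 + 8.0236 + 2.0986 + 4.1261 = 70.89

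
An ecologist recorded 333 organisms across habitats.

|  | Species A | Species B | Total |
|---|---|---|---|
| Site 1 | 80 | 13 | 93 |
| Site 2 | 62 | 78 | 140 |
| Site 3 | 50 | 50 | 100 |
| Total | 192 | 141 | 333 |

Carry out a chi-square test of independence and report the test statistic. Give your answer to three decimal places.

43.302

Grand total N = 333.
Expected counts (row total × column total / N):
  Site 1, Species A: 93×192/333 = 53.6216
  Site 1, Species B: 93×141/333 = 39.3784
  Site 2, Species A: 140×192/333 = 80.7207
  Site 2, Species B: 140×141/333 = 59.2793
  Site 3, Species A: 100×192/333 = 57.6577
  Site 3, Species B: 100×141/333 = 42.3423
Contributions (O − E)²/E:
  (80 − 53.6216)²/53.6216 = 12.9765
  (13 − 39.3784)²/39.3784 = 17.6701
  (62 − 80.7207)²/80.7207 = 4.3417
  (78 − 59.2793)²/59.2793 = 5.9121
  (50 − 57.6577)²/57.6577 = 1.0170
  (50 − 42.3423)²/42.3423 = 1.3849
χ² = 12.9765 + 17.6701 + 4.3417 + 5.9121 + 1.0170 + 1.3849 = 43.302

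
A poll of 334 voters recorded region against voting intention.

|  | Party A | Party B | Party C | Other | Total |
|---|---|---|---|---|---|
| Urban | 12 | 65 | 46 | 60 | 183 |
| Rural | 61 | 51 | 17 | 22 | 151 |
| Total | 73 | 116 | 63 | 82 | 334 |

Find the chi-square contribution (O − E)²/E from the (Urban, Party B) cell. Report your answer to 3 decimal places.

Row total (Urban) = 183; column total (Party B) = 116; N = 334.
Expected count E = 183 × 116 / 334 = 63.5569.
Contribution = (O − E)²/E = (65 − 63.5569)² / 63.5569 = 0.033.

0.033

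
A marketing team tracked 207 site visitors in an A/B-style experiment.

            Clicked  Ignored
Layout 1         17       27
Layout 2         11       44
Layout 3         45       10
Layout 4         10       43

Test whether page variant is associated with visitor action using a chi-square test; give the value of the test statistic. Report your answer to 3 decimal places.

Row totals: 44, 55, 55, 53. Column totals: 83, 124. Grand total N = 207.
Expected counts (row total × column total / N):
  Layout 1, Clicked: 44×83/207 = 17.6425
  Layout 1, Ignored: 44×124/207 = 26.3575
  Layout 2, Clicked: 55×83/207 = 22.0531
  Layout 2, Ignored: 55×124/207 = 32.9469
  Layout 3, Clicked: 55×83/207 = 22.0531
  Layout 3, Ignored: 55×124/207 = 32.9469
  Layout 4, Clicked: 53×83/207 = 21.2512
  Layout 4, Ignored: 53×124/207 = 31.7488
Contributions (O − E)²/E:
  (17 − 17.6425)²/17.6425 = 0.0234
  (27 − 26.3575)²/26.3575 = 0.0157
  (11 − 22.0531)²/22.0531 = 5.5399
  (44 − 32.9469)²/32.9469 = 3.7081
  (45 − 22.0531)²/22.0531 = 23.8769
  (10 − 32.9469)²/32.9469 = 15.9821
  (10 − 21.2512)²/21.2512 = 5.9568
  (43 − 31.7488)²/31.7488 = 3.9872
χ² = 0.0234 + 0.0157 + 5.5399 + 3.7081 + 23.8769 + 15.9821 + 5.9568 + 3.9872 = 59.090

59.090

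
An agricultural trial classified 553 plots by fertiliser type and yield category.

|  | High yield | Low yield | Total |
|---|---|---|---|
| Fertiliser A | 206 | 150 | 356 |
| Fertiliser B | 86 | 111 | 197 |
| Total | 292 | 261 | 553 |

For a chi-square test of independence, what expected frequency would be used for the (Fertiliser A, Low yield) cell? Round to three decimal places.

Row total (Fertiliser A) = 356; column total (Low yield) = 261; grand total N = 553.
Expected count = (row total × column total) / N = 356 × 261 / 553 = 168.022.

168.022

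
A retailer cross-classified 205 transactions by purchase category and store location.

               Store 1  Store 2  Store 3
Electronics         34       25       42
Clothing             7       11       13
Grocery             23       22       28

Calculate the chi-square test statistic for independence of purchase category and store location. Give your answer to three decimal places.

Row totals: 101, 31, 73. Column totals: 64, 58, 83. Grand total N = 205.
Expected counts (row total × column total / N):
  Electronics, Store 1: 101×64/205 = 31.5317
  Electronics, Store 2: 101×58/205 = 28.5756
  Electronics, Store 3: 101×83/205 = 40.8927
  Clothing, Store 1: 31×64/205 = 9.6780
  Clothing, Store 2: 31×58/205 = 8.7707
  Clothing, Store 3: 31×83/205 = 12.5512
  Grocery, Store 1: 73×64/205 = 22.7902
  Grocery, Store 2: 73×58/205 = 20.6537
  Grocery, Store 3: 73×83/205 = 29.5561
Contributions (O − E)²/E:
  (34 − 31.5317)²/31.5317 = 0.1932
  (25 − 28.5756)²/28.5756 = 0.4474
  (42 − 40.8927)²/40.8927 = 0.0300
  (7 − 9.6780)²/9.6780 = 0.7410
  (11 − 8.7707)²/8.7707 = 0.5666
  (13 − 12.5512)²/12.5512 = 0.0160
  (23 − 22.7902)²/22.7902 = 0.0019
  (22 − 20.6537)²/20.6537 = 0.0878
  (28 − 29.5561)²/29.5561 = 0.0819
χ² = 0.1932 + 0.4474 + 0.0300 + 0.7410 + 0.5666 + 0.0160 + 0.0019 + 0.0878 + 0.0819 = 2.166

2.166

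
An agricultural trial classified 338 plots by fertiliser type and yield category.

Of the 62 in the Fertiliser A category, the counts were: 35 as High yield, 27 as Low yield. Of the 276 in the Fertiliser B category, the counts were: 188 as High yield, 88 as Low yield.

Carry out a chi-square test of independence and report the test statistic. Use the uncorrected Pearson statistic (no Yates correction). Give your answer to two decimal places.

Row totals: 62, 276. Column totals: 223, 115. Grand total N = 338.
Expected counts (row total × column total / N):
  Fertiliser A, High yield: 62×223/338 = 40.905
  Fertiliser A, Low yield: 62×115/338 = 21.095
  Fertiliser B, High yield: 276×223/338 = 182.095
  Fertiliser B, Low yield: 276×115/338 = 93.905
Contributions (O − E)²/E:
  (35 − 40.905)²/40.905 = 0.8524
  (27 − 21.095)²/21.095 = 1.6530
  (188 − 182.095)²/182.095 = 0.1915
  (88 − 93.905)²/93.905 = 0.3713
χ² = 0.8524 + 1.6530 + 0.1915 + 0.3713 = 3.07

3.07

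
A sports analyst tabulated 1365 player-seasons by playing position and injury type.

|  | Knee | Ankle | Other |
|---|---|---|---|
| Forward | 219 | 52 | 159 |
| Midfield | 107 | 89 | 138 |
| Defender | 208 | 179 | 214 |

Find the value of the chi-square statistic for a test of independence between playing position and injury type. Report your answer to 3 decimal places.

Row totals: 430, 334, 601. Column totals: 534, 320, 511. Grand total N = 1365.
Expected counts (row total × column total / N):
  Forward, Knee: 430×534/1365 = 168.2198
  Forward, Ankle: 430×320/1365 = 100.8059
  Forward, Other: 430×511/1365 = 160.9744
  Midfield, Knee: 334×534/1365 = 130.6637
  Midfield, Ankle: 334×320/1365 = 78.3004
  Midfield, Other: 334×511/1365 = 125.0359
  Defender, Knee: 601×534/1365 = 235.1165
  Defender, Ankle: 601×320/1365 = 140.8938
  Defender, Other: 601×511/1365 = 224.9897
Contributions (O − E)²/E:
  (219 − 168.2198)²/168.2198 = 15.3289
  (52 − 100.8059)²/100.8059 = 23.6297
  (159 − 160.9744)²/160.9744 = 0.0242
  (107 − 130.6637)²/130.6637 = 4.2856
  (89 − 78.3004)²/78.3004 = 1.4621
  (138 − 125.0359)²/125.0359 = 1.3442
  (208 − 235.1165)²/235.1165 = 3.1274
  (179 − 140.8938)²/140.8938 = 10.3062
  (214 − 224.9897)²/224.9897 = 0.5368
χ² = 15.3289 + 23.6297 + 0.0242 + 4.2856 + 1.4621 + 1.3442 + 3.1274 + 10.3062 + 0.5368 = 60.045

60.045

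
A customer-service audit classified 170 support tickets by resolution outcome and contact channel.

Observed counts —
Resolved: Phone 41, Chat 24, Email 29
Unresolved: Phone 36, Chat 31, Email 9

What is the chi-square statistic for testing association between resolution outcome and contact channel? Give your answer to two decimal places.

Row totals: 94, 76. Column totals: 77, 55, 38. Grand total N = 170.
Expected counts (row total × column total / N):
  Resolved, Phone: 94×77/170 = 42.576
  Resolved, Chat: 94×55/170 = 30.412
  Resolved, Email: 94×38/170 = 21.012
  Unresolved, Phone: 76×77/170 = 34.424
  Unresolved, Chat: 76×55/170 = 24.588
  Unresolved, Email: 76×38/170 = 16.988
Contributions (O − E)²/E:
  (41 − 42.576)²/42.576 = 0.0583
  (24 − 30.412)²/30.412 = 1.3519
  (29 − 21.012)²/21.012 = 3.0367
  (36 − 34.424)²/34.424 = 0.0722
  (31 − 24.588)²/24.588 = 1.6721
  (9 − 16.988)²/16.988 = 3.7561
χ² = 0.0583 + 1.3519 + 3.0367 + 0.0722 + 1.6721 + 3.7561 = 9.95

9.95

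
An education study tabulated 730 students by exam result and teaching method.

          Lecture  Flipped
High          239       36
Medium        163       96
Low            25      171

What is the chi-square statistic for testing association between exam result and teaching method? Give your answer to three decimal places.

262.448

Row totals: 275, 259, 196. Column totals: 427, 303. Grand total N = 730.
Expected counts (row total × column total / N):
  High, Lecture: 275×427/730 = 160.8562
  High, Flipped: 275×303/730 = 114.1438
  Medium, Lecture: 259×427/730 = 151.4973
  Medium, Flipped: 259×303/730 = 107.5027
  Low, Lecture: 196×427/730 = 114.6466
  Low, Flipped: 196×303/730 = 81.3534
Contributions (O − E)²/E:
  (239 − 160.8562)²/160.8562 = 37.9622
  (36 − 114.1438)²/114.1438 = 53.4979
  (163 − 151.4973)²/151.4973 = 0.8734
  (96 − 107.5027)²/107.5027 = 1.2308
  (25 − 114.6466)²/114.6466 = 70.0981
  (171 − 81.3534)²/81.3534 = 98.7852
χ² = 37.9622 + 53.4979 + 0.8734 + 1.2308 + 70.0981 + 98.7852 = 262.448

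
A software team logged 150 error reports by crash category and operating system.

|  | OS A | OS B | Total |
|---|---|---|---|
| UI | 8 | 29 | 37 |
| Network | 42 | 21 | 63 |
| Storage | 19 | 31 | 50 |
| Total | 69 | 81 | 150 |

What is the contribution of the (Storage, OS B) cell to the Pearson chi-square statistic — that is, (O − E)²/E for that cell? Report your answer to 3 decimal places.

0.593

Row total (Storage) = 50; column total (OS B) = 81; N = 150.
Expected count E = 50 × 81 / 150 = 27.0000.
Contribution = (O − E)²/E = (31 − 27.0000)² / 27.0000 = 0.593.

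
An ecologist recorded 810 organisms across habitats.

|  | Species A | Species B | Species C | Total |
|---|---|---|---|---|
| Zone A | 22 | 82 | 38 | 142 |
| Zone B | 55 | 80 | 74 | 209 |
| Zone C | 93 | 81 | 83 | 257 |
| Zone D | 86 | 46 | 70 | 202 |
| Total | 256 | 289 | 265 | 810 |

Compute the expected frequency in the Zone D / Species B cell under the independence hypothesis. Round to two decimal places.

72.07

Row total (Zone D) = 202; column total (Species B) = 289; grand total N = 810.
Expected count = (row total × column total) / N = 202 × 289 / 810 = 72.07.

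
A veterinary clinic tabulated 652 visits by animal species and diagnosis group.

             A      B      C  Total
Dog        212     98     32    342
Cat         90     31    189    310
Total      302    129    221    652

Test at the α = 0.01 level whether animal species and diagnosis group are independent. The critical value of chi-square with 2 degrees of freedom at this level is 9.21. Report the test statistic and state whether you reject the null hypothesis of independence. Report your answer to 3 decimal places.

Grand total N = 652.
Expected counts (row total × column total / N):
  Dog, A: 342×302/652 = 158.4110
  Dog, B: 342×129/652 = 67.6656
  Dog, C: 342×221/652 = 115.9233
  Cat, A: 310×302/652 = 143.5890
  Cat, B: 310×129/652 = 61.3344
  Cat, C: 310×221/652 = 105.0767
Contributions (O − E)²/E:
  (212 − 158.4110)²/158.4110 = 18.1287
  (98 − 67.6656)²/67.6656 = 13.5989
  (32 − 115.9233)²/115.9233 = 60.7567
  (90 − 143.5890)²/143.5890 = 20.0000
  (31 − 61.3344)²/61.3344 = 15.0026
  (189 − 105.0767)²/105.0767 = 67.0284
χ² = 18.1287 + 13.5989 + 60.7567 + 20.0000 + 15.0026 + 67.0284 = 194.515
df = (2−1)(3−1) = 2. Since 194.515 > 9.21, reject the null hypothesis of independence at α = 0.01.

194.515; reject H₀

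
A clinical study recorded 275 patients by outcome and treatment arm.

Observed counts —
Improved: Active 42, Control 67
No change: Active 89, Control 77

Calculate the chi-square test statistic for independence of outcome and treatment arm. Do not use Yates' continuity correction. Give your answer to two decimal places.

Row totals: 109, 166. Column totals: 131, 144. Grand total N = 275.
Expected counts (row total × column total / N):
  Improved, Active: 109×131/275 = 51.924
  Improved, Control: 109×144/275 = 57.076
  No change, Active: 166×131/275 = 79.076
  No change, Control: 166×144/275 = 86.924
Contributions (O − E)²/E:
  (42 − 51.924)²/51.924 = 1.8967
  (67 − 57.076)²/57.076 = 1.7255
  (89 − 79.076)²/79.076 = 1.2455
  (77 − 86.924)²/86.924 = 1.1330
χ² = 1.8967 + 1.7255 + 1.2455 + 1.1330 = 6.00

6.00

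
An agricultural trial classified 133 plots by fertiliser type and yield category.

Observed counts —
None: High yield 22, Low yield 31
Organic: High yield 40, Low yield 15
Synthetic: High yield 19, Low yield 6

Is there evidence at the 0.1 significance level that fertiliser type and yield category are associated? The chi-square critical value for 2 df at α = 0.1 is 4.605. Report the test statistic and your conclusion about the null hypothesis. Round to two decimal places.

Row totals: 53, 55, 25. Column totals: 81, 52. Grand total N = 133.
Expected counts (row total × column total / N):
  None, High yield: 53×81/133 = 32.278
  None, Low yield: 53×52/133 = 20.722
  Organic, High yield: 55×81/133 = 33.496
  Organic, Low yield: 55×52/133 = 21.504
  Synthetic, High yield: 25×81/133 = 15.226
  Synthetic, Low yield: 25×52/133 = 9.774
Contributions (O − E)²/E:
  (22 − 32.278)²/32.278 = 3.2727
  (31 − 20.722)²/20.722 = 5.0978
  (40 − 33.496)²/33.496 = 1.2629
  (15 − 21.504)²/21.504 = 1.9672
  (19 − 15.226)²/15.226 = 0.9354
  (6 − 9.774)²/9.774 = 1.4572
χ² = 3.2727 + 5.0978 + 1.2629 + 1.9672 + 0.9354 + 1.4572 = 13.99
df = (3−1)(2−1) = 2. Since 13.99 > 4.605, reject the null hypothesis of independence at α = 0.1.

13.99; reject H₀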